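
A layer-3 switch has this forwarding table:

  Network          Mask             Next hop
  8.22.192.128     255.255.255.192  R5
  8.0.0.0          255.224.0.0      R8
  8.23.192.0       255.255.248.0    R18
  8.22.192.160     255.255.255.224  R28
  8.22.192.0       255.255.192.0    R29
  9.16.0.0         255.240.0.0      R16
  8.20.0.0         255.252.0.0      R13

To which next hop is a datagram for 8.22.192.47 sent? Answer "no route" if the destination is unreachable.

Routes whose prefix contains 8.22.192.47:
  8.0.0.0/11 (8.0.0.0 - 8.31.255.255) -> R8
  8.20.0.0/14 (8.20.0.0 - 8.23.255.255) -> R13
  8.22.192.0/18 (8.22.192.0 - 8.22.255.255) -> R29
More-specific entries that do NOT match:
  8.22.192.160/27 (8.22.192.160 - 8.22.192.191) does not contain 8.22.192.47
  8.22.192.128/26 (8.22.192.128 - 8.22.192.191) does not contain 8.22.192.47
  8.23.192.0/21 (8.23.192.0 - 8.23.199.255) does not contain 8.22.192.47
Longest matching prefix is /18 -> next hop R29.

R29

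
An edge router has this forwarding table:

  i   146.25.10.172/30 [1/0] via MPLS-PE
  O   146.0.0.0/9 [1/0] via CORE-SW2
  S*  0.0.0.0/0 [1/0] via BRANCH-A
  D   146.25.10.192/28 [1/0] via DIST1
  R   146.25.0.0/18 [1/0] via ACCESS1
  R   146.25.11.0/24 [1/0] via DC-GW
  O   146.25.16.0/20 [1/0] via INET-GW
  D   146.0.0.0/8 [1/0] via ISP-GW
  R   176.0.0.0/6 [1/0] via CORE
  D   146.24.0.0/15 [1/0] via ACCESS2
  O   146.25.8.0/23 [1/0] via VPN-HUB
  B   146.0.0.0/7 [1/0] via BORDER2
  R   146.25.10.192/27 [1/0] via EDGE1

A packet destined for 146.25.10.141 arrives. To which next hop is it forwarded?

Routes whose prefix contains 146.25.10.141:
  0.0.0.0/0 (default, matches everything) -> BRANCH-A
  146.0.0.0/7 (146.0.0.0 - 147.255.255.255) -> BORDER2
  146.0.0.0/8 (146.0.0.0 - 146.255.255.255) -> ISP-GW
  146.0.0.0/9 (146.0.0.0 - 146.127.255.255) -> CORE-SW2
  146.24.0.0/15 (146.24.0.0 - 146.25.255.255) -> ACCESS2
  146.25.0.0/18 (146.25.0.0 - 146.25.63.255) -> ACCESS1
More-specific entries that do NOT match:
  146.25.10.172/30 (146.25.10.172 - 146.25.10.175) does not contain 146.25.10.141
  146.25.10.192/28 (146.25.10.192 - 146.25.10.207) does not contain 146.25.10.141
  146.25.10.192/27 (146.25.10.192 - 146.25.10.223) does not contain 146.25.10.141
  146.25.11.0/24 (146.25.11.0 - 146.25.11.255) does not contain 146.25.10.141
  146.25.8.0/23 (146.25.8.0 - 146.25.9.255) does not contain 146.25.10.141
  146.25.16.0/20 (146.25.16.0 - 146.25.31.255) does not contain 146.25.10.141
Longest matching prefix is /18 -> next hop ACCESS1.

ACCESS1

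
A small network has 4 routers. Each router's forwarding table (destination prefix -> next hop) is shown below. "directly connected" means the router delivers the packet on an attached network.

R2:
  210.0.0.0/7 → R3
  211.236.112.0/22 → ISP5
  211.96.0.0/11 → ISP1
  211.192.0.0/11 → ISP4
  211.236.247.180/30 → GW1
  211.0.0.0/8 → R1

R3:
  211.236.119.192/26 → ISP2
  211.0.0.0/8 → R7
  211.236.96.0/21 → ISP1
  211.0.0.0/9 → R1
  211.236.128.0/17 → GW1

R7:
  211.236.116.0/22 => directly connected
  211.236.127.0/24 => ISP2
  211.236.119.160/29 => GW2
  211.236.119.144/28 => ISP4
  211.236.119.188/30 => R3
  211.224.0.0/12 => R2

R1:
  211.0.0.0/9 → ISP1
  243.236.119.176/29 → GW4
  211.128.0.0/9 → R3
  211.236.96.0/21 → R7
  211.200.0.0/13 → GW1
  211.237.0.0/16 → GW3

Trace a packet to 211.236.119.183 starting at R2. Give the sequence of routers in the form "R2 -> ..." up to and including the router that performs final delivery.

R2 -> R1 -> R3 -> R7

At R2: longest match for 211.236.119.183 is 211.0.0.0/8 -> R1
At R1: longest match for 211.236.119.183 is 211.128.0.0/9 -> R3
At R3: longest match for 211.236.119.183 is 211.0.0.0/8 -> R7
At R7: longest match for 211.236.119.183 is 211.236.116.0/22 -> directly connected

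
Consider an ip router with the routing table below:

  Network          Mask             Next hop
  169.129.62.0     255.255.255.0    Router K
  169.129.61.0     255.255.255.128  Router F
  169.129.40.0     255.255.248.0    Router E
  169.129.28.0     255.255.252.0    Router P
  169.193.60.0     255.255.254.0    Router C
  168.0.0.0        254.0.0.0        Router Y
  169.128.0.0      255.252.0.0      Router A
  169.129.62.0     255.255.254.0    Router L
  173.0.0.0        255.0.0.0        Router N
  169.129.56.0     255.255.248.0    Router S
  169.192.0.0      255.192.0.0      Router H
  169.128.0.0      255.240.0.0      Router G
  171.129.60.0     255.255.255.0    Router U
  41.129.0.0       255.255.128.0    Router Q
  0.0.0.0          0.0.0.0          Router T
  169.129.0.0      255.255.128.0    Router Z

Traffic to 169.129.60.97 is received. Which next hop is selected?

Routes whose prefix contains 169.129.60.97:
  0.0.0.0/0 (default, matches everything) -> Router T
  168.0.0.0/7 (168.0.0.0 - 169.255.255.255) -> Router Y
  169.128.0.0/12 (169.128.0.0 - 169.143.255.255) -> Router G
  169.128.0.0/14 (169.128.0.0 - 169.131.255.255) -> Router A
  169.129.0.0/17 (169.129.0.0 - 169.129.127.255) -> Router Z
  169.129.56.0/21 (169.129.56.0 - 169.129.63.255) -> Router S
More-specific entries that do NOT match:
  169.129.61.0/25 (169.129.61.0 - 169.129.61.127) does not contain 169.129.60.97
  169.129.62.0/24 (169.129.62.0 - 169.129.62.255) does not contain 169.129.60.97
  171.129.60.0/24 (171.129.60.0 - 171.129.60.255) does not contain 169.129.60.97
  169.193.60.0/23 (169.193.60.0 - 169.193.61.255) does not contain 169.129.60.97
  169.129.62.0/23 (169.129.62.0 - 169.129.63.255) does not contain 169.129.60.97
  169.129.28.0/22 (169.129.28.0 - 169.129.31.255) does not contain 169.129.60.97
Longest matching prefix is /21 -> next hop Router S.

Router S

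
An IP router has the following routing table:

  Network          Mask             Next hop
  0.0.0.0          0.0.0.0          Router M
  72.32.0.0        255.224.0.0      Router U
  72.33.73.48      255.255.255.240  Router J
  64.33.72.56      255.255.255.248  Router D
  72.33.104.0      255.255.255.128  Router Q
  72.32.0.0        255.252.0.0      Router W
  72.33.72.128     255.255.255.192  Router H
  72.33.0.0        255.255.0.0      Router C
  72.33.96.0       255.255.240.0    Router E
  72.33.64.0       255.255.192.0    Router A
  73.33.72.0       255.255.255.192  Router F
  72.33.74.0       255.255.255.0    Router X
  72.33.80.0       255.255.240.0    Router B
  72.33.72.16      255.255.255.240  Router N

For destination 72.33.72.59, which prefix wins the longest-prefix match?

72.33.64.0/18

Entries matching 72.33.72.59:
  0.0.0.0/0 (default, matches everything)
  72.32.0.0/11 (72.32.0.0 - 72.63.255.255)
  72.32.0.0/14 (72.32.0.0 - 72.35.255.255)
  72.33.0.0/16 (72.33.0.0 - 72.33.255.255)
  72.33.64.0/18 (72.33.64.0 - 72.33.127.255)
Most specific is 72.33.64.0/18.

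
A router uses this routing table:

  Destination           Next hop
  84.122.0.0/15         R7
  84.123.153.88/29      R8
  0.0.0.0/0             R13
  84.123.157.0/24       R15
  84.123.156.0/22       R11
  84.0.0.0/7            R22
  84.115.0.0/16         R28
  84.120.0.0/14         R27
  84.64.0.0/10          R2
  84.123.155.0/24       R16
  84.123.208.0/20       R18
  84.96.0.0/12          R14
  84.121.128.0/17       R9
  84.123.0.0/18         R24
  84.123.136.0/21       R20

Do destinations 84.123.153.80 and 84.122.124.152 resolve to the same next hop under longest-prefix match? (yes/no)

yes

84.123.153.80: longest match 84.122.0.0/15 -> R7
84.122.124.152: longest match 84.122.0.0/15 -> R7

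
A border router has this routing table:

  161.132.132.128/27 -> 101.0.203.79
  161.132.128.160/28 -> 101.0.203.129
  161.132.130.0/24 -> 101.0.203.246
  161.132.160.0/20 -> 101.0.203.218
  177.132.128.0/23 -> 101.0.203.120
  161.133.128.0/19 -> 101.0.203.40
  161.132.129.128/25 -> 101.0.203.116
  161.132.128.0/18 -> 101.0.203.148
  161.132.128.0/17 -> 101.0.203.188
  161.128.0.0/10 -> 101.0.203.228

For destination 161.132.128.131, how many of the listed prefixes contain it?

3

Prefixes containing 161.132.128.131:
  161.128.0.0/10 (161.128.0.0 - 161.191.255.255)
  161.132.128.0/17 (161.132.128.0 - 161.132.255.255)
  161.132.128.0/18 (161.132.128.0 - 161.132.191.255)
Total matching entries: 3.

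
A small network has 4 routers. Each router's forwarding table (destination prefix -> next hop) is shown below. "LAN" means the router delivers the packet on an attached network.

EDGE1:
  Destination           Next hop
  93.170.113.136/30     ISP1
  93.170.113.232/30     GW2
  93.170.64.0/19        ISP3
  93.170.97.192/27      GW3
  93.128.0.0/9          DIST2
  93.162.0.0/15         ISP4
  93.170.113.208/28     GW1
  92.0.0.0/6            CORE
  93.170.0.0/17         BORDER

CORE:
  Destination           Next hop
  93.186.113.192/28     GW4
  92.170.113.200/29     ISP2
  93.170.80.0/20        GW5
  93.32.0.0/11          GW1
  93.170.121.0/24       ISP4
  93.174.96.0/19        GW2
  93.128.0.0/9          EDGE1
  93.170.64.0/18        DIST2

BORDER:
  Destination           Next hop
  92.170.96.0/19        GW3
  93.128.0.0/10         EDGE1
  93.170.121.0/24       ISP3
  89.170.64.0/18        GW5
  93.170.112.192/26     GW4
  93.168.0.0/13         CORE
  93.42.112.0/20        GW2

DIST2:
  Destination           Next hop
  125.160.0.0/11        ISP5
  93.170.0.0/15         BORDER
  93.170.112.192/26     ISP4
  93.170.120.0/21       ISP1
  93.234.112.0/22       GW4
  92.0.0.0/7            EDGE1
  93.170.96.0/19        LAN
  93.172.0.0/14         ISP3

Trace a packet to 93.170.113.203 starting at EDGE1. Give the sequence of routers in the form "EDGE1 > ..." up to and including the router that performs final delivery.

EDGE1 > BORDER > CORE > DIST2

At EDGE1: longest match for 93.170.113.203 is 93.170.0.0/17 -> BORDER
At BORDER: longest match for 93.170.113.203 is 93.168.0.0/13 -> CORE
At CORE: longest match for 93.170.113.203 is 93.170.64.0/18 -> DIST2
At DIST2: longest match for 93.170.113.203 is 93.170.96.0/19 -> LAN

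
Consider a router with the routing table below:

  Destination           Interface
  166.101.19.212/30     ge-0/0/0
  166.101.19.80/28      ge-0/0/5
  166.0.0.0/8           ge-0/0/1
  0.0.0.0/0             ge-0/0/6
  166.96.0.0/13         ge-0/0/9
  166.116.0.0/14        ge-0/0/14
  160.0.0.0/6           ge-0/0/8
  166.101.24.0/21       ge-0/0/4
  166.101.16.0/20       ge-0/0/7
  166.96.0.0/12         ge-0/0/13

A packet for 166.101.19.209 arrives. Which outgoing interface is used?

ge-0/0/7

Routes whose prefix contains 166.101.19.209:
  0.0.0.0/0 (default, matches everything) -> ge-0/0/6
  166.0.0.0/8 (166.0.0.0 - 166.255.255.255) -> ge-0/0/1
  166.96.0.0/12 (166.96.0.0 - 166.111.255.255) -> ge-0/0/13
  166.96.0.0/13 (166.96.0.0 - 166.103.255.255) -> ge-0/0/9
  166.101.16.0/20 (166.101.16.0 - 166.101.31.255) -> ge-0/0/7
More-specific entries that do NOT match:
  166.101.19.212/30 (166.101.19.212 - 166.101.19.215) does not contain 166.101.19.209
  166.101.19.80/28 (166.101.19.80 - 166.101.19.95) does not contain 166.101.19.209
  166.101.24.0/21 (166.101.24.0 - 166.101.31.255) does not contain 166.101.19.209
Longest matching prefix is /20 -> interface ge-0/0/7.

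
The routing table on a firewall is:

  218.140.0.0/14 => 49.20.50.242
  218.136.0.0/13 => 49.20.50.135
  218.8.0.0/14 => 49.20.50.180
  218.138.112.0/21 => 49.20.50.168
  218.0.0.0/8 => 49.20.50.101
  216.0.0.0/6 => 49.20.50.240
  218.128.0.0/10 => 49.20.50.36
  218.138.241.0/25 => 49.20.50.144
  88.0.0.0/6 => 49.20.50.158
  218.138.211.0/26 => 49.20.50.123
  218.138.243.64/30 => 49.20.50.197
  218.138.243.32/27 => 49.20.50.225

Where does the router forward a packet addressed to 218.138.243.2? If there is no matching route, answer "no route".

Routes whose prefix contains 218.138.243.2:
  216.0.0.0/6 (216.0.0.0 - 219.255.255.255) -> 49.20.50.240
  218.0.0.0/8 (218.0.0.0 - 218.255.255.255) -> 49.20.50.101
  218.128.0.0/10 (218.128.0.0 - 218.191.255.255) -> 49.20.50.36
  218.136.0.0/13 (218.136.0.0 - 218.143.255.255) -> 49.20.50.135
More-specific entries that do NOT match:
  218.138.243.64/30 (218.138.243.64 - 218.138.243.67) does not contain 218.138.243.2
  218.138.243.32/27 (218.138.243.32 - 218.138.243.63) does not contain 218.138.243.2
  218.138.211.0/26 (218.138.211.0 - 218.138.211.63) does not contain 218.138.243.2
  218.138.241.0/25 (218.138.241.0 - 218.138.241.127) does not contain 218.138.243.2
  218.138.112.0/21 (218.138.112.0 - 218.138.119.255) does not contain 218.138.243.2
  218.140.0.0/14 (218.140.0.0 - 218.143.255.255) does not contain 218.138.243.2
  218.8.0.0/14 (218.8.0.0 - 218.11.255.255) does not contain 218.138.243.2
Longest matching prefix is /13 -> next hop 49.20.50.135.

49.20.50.135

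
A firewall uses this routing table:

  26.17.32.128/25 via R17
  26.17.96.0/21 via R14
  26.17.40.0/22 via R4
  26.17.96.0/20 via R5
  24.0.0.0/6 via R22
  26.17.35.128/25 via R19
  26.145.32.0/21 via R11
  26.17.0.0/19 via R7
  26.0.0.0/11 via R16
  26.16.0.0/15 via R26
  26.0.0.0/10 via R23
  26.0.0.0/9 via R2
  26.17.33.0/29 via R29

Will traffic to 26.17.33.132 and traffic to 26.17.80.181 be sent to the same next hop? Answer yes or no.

26.17.33.132: longest match 26.16.0.0/15 -> R26
26.17.80.181: longest match 26.16.0.0/15 -> R26

yes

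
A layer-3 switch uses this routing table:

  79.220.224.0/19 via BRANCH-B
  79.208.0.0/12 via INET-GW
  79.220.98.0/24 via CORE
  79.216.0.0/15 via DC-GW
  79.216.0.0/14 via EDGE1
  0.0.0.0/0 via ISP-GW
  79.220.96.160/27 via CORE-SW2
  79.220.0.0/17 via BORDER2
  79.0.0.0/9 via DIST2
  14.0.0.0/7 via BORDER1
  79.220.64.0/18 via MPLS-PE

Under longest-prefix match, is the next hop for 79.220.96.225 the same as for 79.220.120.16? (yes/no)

yes

79.220.96.225: longest match 79.220.64.0/18 -> MPLS-PE
79.220.120.16: longest match 79.220.64.0/18 -> MPLS-PE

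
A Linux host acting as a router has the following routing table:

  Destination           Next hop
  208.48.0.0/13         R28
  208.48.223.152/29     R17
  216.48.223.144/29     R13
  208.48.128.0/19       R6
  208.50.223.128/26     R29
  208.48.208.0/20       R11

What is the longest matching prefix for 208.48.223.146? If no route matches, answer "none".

208.48.208.0/20

Entries matching 208.48.223.146:
  208.48.0.0/13 (208.48.0.0 - 208.55.255.255)
  208.48.208.0/20 (208.48.208.0 - 208.48.223.255)
Most specific is 208.48.208.0/20.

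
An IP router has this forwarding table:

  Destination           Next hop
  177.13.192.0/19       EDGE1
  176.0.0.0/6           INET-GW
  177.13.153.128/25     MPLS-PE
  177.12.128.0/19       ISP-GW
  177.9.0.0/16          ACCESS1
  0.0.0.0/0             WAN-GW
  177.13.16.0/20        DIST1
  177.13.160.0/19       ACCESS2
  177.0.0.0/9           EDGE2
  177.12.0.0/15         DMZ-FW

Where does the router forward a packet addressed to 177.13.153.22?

DMZ-FW

Routes whose prefix contains 177.13.153.22:
  0.0.0.0/0 (default, matches everything) -> WAN-GW
  176.0.0.0/6 (176.0.0.0 - 179.255.255.255) -> INET-GW
  177.0.0.0/9 (177.0.0.0 - 177.127.255.255) -> EDGE2
  177.12.0.0/15 (177.12.0.0 - 177.13.255.255) -> DMZ-FW
More-specific entries that do NOT match:
  177.13.153.128/25 (177.13.153.128 - 177.13.153.255) does not contain 177.13.153.22
  177.13.16.0/20 (177.13.16.0 - 177.13.31.255) does not contain 177.13.153.22
  177.13.192.0/19 (177.13.192.0 - 177.13.223.255) does not contain 177.13.153.22
  177.12.128.0/19 (177.12.128.0 - 177.12.159.255) does not contain 177.13.153.22
  177.13.160.0/19 (177.13.160.0 - 177.13.191.255) does not contain 177.13.153.22
  177.9.0.0/16 (177.9.0.0 - 177.9.255.255) does not contain 177.13.153.22
Longest matching prefix is /15 -> next hop DMZ-FW.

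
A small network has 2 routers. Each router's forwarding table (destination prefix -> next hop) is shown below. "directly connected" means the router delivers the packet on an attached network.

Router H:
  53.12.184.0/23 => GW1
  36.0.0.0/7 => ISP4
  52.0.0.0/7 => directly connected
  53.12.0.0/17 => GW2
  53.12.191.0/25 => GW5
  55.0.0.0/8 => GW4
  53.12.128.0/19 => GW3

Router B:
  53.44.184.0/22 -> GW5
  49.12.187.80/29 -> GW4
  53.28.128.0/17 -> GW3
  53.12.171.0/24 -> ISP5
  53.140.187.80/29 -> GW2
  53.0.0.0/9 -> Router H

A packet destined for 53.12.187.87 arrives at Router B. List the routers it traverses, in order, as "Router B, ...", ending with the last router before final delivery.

Router B, Router H

At Router B: longest match for 53.12.187.87 is 53.0.0.0/9 -> Router H
At Router H: longest match for 53.12.187.87 is 52.0.0.0/7 -> directly connected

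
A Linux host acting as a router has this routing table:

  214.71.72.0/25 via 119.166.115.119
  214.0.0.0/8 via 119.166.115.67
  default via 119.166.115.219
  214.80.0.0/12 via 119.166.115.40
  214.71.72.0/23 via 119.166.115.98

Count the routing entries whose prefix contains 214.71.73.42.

Prefixes containing 214.71.73.42:
  0.0.0.0/0 (default, matches everything)
  214.0.0.0/8 (214.0.0.0 - 214.255.255.255)
  214.71.72.0/23 (214.71.72.0 - 214.71.73.255)
Total matching entries: 3.

3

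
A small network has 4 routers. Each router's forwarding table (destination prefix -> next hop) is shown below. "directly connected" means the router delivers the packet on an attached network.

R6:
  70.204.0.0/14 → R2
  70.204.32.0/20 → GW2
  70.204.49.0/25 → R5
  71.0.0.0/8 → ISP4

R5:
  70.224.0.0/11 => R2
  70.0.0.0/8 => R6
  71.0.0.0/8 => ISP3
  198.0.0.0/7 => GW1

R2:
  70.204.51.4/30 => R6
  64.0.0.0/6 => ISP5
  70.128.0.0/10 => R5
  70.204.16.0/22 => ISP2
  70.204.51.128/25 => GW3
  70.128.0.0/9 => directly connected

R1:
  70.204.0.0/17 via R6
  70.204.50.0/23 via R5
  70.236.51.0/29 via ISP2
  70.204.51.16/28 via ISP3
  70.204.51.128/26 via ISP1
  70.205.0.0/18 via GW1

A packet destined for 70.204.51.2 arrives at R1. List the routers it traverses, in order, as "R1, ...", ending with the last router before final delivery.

At R1: longest match for 70.204.51.2 is 70.204.50.0/23 -> R5
At R5: longest match for 70.204.51.2 is 70.0.0.0/8 -> R6
At R6: longest match for 70.204.51.2 is 70.204.0.0/14 -> R2
At R2: longest match for 70.204.51.2 is 70.128.0.0/9 -> directly connected

R1, R5, R6, R2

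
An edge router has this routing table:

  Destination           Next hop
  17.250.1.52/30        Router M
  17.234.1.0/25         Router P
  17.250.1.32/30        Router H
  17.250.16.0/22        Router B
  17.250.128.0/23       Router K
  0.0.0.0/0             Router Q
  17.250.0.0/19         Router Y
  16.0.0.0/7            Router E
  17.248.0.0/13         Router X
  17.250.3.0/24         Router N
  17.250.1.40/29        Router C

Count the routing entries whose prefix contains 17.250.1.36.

Prefixes containing 17.250.1.36:
  0.0.0.0/0 (default, matches everything)
  16.0.0.0/7 (16.0.0.0 - 17.255.255.255)
  17.248.0.0/13 (17.248.0.0 - 17.255.255.255)
  17.250.0.0/19 (17.250.0.0 - 17.250.31.255)
Total matching entries: 4.

4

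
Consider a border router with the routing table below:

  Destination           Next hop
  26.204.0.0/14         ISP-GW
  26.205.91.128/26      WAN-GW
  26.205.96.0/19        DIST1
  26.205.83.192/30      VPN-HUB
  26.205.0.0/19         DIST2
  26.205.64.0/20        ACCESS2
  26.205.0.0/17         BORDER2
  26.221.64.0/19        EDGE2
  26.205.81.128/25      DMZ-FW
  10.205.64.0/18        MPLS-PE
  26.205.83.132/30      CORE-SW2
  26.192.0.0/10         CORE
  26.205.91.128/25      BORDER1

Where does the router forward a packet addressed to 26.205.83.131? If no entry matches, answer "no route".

BORDER2

Routes whose prefix contains 26.205.83.131:
  26.192.0.0/10 (26.192.0.0 - 26.255.255.255) -> CORE
  26.204.0.0/14 (26.204.0.0 - 26.207.255.255) -> ISP-GW
  26.205.0.0/17 (26.205.0.0 - 26.205.127.255) -> BORDER2
More-specific entries that do NOT match:
  26.205.83.192/30 (26.205.83.192 - 26.205.83.195) does not contain 26.205.83.131
  26.205.83.132/30 (26.205.83.132 - 26.205.83.135) does not contain 26.205.83.131
  26.205.91.128/26 (26.205.91.128 - 26.205.91.191) does not contain 26.205.83.131
  26.205.81.128/25 (26.205.81.128 - 26.205.81.255) does not contain 26.205.83.131
  26.205.91.128/25 (26.205.91.128 - 26.205.91.255) does not contain 26.205.83.131
  26.205.64.0/20 (26.205.64.0 - 26.205.79.255) does not contain 26.205.83.131
  26.205.96.0/19 (26.205.96.0 - 26.205.127.255) does not contain 26.205.83.131
  26.205.0.0/19 (26.205.0.0 - 26.205.31.255) does not contain 26.205.83.131
  26.221.64.0/19 (26.221.64.0 - 26.221.95.255) does not contain 26.205.83.131
  10.205.64.0/18 (10.205.64.0 - 10.205.127.255) does not contain 26.205.83.131
Longest matching prefix is /17 -> next hop BORDER2.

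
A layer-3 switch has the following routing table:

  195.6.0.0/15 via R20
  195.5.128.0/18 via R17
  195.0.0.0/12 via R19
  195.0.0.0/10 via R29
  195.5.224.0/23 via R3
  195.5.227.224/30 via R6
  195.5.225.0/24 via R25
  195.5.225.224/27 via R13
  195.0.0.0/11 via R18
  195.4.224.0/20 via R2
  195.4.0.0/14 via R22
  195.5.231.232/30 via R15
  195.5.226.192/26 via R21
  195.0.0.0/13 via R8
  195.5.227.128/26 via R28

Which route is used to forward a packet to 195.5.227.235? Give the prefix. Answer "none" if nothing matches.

195.4.0.0/14

Entries matching 195.5.227.235:
  195.0.0.0/10 (195.0.0.0 - 195.63.255.255)
  195.0.0.0/11 (195.0.0.0 - 195.31.255.255)
  195.0.0.0/12 (195.0.0.0 - 195.15.255.255)
  195.0.0.0/13 (195.0.0.0 - 195.7.255.255)
  195.4.0.0/14 (195.4.0.0 - 195.7.255.255)
Most specific is 195.4.0.0/14.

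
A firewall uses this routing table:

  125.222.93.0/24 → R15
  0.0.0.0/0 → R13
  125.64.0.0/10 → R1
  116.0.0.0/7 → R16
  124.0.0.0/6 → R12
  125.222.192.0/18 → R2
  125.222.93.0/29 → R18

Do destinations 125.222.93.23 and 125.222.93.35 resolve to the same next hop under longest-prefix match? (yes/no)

yes

125.222.93.23: longest match 125.222.93.0/24 -> R15
125.222.93.35: longest match 125.222.93.0/24 -> R15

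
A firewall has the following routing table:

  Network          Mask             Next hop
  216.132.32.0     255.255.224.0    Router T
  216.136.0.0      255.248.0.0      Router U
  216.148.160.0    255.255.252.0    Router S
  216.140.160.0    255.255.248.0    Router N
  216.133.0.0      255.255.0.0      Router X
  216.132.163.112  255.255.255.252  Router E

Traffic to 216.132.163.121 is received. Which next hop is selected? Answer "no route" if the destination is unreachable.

No entry's prefix contains 216.132.163.121; there is no default route.

no route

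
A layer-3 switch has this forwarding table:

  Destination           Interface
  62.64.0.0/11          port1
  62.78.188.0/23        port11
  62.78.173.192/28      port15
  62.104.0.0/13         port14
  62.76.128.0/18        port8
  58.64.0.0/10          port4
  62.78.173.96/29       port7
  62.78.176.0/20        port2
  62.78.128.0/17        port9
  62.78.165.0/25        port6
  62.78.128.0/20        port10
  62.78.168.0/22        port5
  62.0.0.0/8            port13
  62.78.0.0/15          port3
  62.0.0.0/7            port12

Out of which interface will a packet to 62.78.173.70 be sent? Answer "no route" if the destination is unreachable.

Routes whose prefix contains 62.78.173.70:
  62.0.0.0/7 (62.0.0.0 - 63.255.255.255) -> port12
  62.0.0.0/8 (62.0.0.0 - 62.255.255.255) -> port13
  62.64.0.0/11 (62.64.0.0 - 62.95.255.255) -> port1
  62.78.0.0/15 (62.78.0.0 - 62.79.255.255) -> port3
  62.78.128.0/17 (62.78.128.0 - 62.78.255.255) -> port9
More-specific entries that do NOT match:
  62.78.173.96/29 (62.78.173.96 - 62.78.173.103) does not contain 62.78.173.70
  62.78.173.192/28 (62.78.173.192 - 62.78.173.207) does not contain 62.78.173.70
  62.78.165.0/25 (62.78.165.0 - 62.78.165.127) does not contain 62.78.173.70
  62.78.188.0/23 (62.78.188.0 - 62.78.189.255) does not contain 62.78.173.70
  62.78.168.0/22 (62.78.168.0 - 62.78.171.255) does not contain 62.78.173.70
  62.78.176.0/20 (62.78.176.0 - 62.78.191.255) does not contain 62.78.173.70
  62.78.128.0/20 (62.78.128.0 - 62.78.143.255) does not contain 62.78.173.70
  62.76.128.0/18 (62.76.128.0 - 62.76.191.255) does not contain 62.78.173.70
Longest matching prefix is /17 -> interface port9.

port9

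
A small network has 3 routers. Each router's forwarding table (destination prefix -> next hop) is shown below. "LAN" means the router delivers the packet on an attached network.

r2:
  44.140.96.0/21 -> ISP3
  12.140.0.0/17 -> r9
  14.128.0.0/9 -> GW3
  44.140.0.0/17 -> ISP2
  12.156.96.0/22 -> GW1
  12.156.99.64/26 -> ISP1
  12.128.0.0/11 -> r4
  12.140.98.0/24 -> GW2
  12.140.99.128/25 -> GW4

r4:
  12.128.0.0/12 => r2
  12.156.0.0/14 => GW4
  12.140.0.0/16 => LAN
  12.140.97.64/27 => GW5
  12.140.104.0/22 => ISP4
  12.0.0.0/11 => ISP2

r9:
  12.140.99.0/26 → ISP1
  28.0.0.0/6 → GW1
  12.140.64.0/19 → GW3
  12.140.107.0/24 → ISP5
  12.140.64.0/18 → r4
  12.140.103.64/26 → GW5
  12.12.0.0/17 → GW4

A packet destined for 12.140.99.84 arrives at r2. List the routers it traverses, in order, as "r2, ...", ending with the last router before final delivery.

r2, r9, r4

At r2: longest match for 12.140.99.84 is 12.140.0.0/17 -> r9
At r9: longest match for 12.140.99.84 is 12.140.64.0/18 -> r4
At r4: longest match for 12.140.99.84 is 12.140.0.0/16 -> LAN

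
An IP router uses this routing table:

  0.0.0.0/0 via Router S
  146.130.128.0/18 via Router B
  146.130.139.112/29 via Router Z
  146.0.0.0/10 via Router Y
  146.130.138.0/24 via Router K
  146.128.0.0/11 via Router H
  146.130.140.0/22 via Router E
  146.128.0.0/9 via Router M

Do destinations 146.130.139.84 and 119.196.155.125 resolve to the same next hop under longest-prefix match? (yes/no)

no

146.130.139.84: longest match 146.130.128.0/18 -> Router B
119.196.155.125: longest match 0.0.0.0/0 -> Router S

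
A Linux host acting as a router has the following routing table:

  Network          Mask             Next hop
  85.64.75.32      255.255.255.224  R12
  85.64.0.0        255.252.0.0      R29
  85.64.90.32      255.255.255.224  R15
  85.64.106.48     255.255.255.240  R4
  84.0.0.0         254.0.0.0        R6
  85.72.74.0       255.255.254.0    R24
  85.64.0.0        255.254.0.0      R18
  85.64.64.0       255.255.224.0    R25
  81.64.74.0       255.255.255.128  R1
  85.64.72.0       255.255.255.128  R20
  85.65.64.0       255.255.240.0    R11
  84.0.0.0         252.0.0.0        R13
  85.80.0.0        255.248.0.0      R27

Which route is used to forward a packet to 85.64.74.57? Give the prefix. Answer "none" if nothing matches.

85.64.64.0/19

Entries matching 85.64.74.57:
  84.0.0.0/6 (84.0.0.0 - 87.255.255.255)
  84.0.0.0/7 (84.0.0.0 - 85.255.255.255)
  85.64.0.0/14 (85.64.0.0 - 85.67.255.255)
  85.64.0.0/15 (85.64.0.0 - 85.65.255.255)
  85.64.64.0/19 (85.64.64.0 - 85.64.95.255)
Most specific is 85.64.64.0/19.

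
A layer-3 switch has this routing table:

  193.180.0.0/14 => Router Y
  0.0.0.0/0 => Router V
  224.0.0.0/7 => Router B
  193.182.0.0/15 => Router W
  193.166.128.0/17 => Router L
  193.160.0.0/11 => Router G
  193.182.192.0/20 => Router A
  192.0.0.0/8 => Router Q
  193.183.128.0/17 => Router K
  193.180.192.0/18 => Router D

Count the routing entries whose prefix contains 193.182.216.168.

4

Prefixes containing 193.182.216.168:
  0.0.0.0/0 (default, matches everything)
  193.160.0.0/11 (193.160.0.0 - 193.191.255.255)
  193.180.0.0/14 (193.180.0.0 - 193.183.255.255)
  193.182.0.0/15 (193.182.0.0 - 193.183.255.255)
Total matching entries: 4.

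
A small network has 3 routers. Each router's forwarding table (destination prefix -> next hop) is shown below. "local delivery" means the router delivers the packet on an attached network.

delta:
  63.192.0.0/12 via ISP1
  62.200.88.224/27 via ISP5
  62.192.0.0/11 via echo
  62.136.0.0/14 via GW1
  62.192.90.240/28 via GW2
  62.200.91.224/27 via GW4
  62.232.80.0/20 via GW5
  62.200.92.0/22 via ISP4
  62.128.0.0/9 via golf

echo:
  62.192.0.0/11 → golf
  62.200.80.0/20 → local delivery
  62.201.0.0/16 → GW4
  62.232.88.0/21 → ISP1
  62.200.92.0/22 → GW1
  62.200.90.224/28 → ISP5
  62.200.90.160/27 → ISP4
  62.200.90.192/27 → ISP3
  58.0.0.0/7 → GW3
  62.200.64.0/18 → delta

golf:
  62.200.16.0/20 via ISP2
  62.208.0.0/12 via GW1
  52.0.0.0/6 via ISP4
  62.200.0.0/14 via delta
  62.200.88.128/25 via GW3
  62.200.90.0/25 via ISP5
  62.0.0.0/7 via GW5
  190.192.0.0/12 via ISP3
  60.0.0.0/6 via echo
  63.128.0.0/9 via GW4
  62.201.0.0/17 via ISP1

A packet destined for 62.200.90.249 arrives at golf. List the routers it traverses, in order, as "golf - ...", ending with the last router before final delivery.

At golf: longest match for 62.200.90.249 is 62.200.0.0/14 -> delta
At delta: longest match for 62.200.90.249 is 62.192.0.0/11 -> echo
At echo: longest match for 62.200.90.249 is 62.200.80.0/20 -> local delivery

golf - delta - echo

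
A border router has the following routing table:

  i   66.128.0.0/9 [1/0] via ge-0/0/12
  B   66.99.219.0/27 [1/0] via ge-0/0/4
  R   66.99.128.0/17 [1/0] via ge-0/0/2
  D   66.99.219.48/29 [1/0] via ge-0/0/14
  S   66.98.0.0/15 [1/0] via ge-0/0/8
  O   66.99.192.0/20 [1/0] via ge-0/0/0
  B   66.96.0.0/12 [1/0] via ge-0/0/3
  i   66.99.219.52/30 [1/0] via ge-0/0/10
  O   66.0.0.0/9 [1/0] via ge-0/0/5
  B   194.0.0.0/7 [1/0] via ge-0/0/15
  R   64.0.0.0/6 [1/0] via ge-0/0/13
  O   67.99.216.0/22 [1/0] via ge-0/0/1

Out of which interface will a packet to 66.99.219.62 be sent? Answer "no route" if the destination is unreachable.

ge-0/0/2

Routes whose prefix contains 66.99.219.62:
  64.0.0.0/6 (64.0.0.0 - 67.255.255.255) -> ge-0/0/13
  66.0.0.0/9 (66.0.0.0 - 66.127.255.255) -> ge-0/0/5
  66.96.0.0/12 (66.96.0.0 - 66.111.255.255) -> ge-0/0/3
  66.98.0.0/15 (66.98.0.0 - 66.99.255.255) -> ge-0/0/8
  66.99.128.0/17 (66.99.128.0 - 66.99.255.255) -> ge-0/0/2
More-specific entries that do NOT match:
  66.99.219.52/30 (66.99.219.52 - 66.99.219.55) does not contain 66.99.219.62
  66.99.219.48/29 (66.99.219.48 - 66.99.219.55) does not contain 66.99.219.62
  66.99.219.0/27 (66.99.219.0 - 66.99.219.31) does not contain 66.99.219.62
  67.99.216.0/22 (67.99.216.0 - 67.99.219.255) does not contain 66.99.219.62
  66.99.192.0/20 (66.99.192.0 - 66.99.207.255) does not contain 66.99.219.62
Longest matching prefix is /17 -> interface ge-0/0/2.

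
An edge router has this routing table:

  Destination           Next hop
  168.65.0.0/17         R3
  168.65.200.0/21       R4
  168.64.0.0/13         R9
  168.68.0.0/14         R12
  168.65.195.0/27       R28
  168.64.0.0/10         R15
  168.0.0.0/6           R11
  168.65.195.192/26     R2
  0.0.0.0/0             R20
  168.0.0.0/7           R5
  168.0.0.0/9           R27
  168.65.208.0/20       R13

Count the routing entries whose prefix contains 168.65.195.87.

6

Prefixes containing 168.65.195.87:
  0.0.0.0/0 (default, matches everything)
  168.0.0.0/6 (168.0.0.0 - 171.255.255.255)
  168.0.0.0/7 (168.0.0.0 - 169.255.255.255)
  168.0.0.0/9 (168.0.0.0 - 168.127.255.255)
  168.64.0.0/10 (168.64.0.0 - 168.127.255.255)
  168.64.0.0/13 (168.64.0.0 - 168.71.255.255)
Total matching entries: 6.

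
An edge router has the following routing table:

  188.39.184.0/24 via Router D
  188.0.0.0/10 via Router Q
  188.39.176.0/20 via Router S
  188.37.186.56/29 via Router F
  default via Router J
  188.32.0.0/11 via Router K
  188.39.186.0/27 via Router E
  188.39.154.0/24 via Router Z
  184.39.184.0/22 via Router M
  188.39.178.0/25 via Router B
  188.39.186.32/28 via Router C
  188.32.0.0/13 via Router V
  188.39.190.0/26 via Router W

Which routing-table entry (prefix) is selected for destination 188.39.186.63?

Entries matching 188.39.186.63:
  0.0.0.0/0 (default, matches everything)
  188.0.0.0/10 (188.0.0.0 - 188.63.255.255)
  188.32.0.0/11 (188.32.0.0 - 188.63.255.255)
  188.32.0.0/13 (188.32.0.0 - 188.39.255.255)
  188.39.176.0/20 (188.39.176.0 - 188.39.191.255)
Most specific is 188.39.176.0/20.

188.39.176.0/20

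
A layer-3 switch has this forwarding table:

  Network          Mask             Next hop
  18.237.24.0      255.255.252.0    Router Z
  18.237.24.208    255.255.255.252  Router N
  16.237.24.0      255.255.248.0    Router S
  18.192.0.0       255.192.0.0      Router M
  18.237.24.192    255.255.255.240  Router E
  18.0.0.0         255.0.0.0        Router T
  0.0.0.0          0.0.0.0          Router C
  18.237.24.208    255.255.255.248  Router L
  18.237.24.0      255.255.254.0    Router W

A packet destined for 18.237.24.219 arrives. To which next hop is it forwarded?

Routes whose prefix contains 18.237.24.219:
  0.0.0.0/0 (default, matches everything) -> Router C
  18.0.0.0/8 (18.0.0.0 - 18.255.255.255) -> Router T
  18.192.0.0/10 (18.192.0.0 - 18.255.255.255) -> Router M
  18.237.24.0/22 (18.237.24.0 - 18.237.27.255) -> Router Z
  18.237.24.0/23 (18.237.24.0 - 18.237.25.255) -> Router W
More-specific entries that do NOT match:
  18.237.24.208/30 (18.237.24.208 - 18.237.24.211) does not contain 18.237.24.219
  18.237.24.208/29 (18.237.24.208 - 18.237.24.215) does not contain 18.237.24.219
  18.237.24.192/28 (18.237.24.192 - 18.237.24.207) does not contain 18.237.24.219
Longest matching prefix is /23 -> next hop Router W.

Router W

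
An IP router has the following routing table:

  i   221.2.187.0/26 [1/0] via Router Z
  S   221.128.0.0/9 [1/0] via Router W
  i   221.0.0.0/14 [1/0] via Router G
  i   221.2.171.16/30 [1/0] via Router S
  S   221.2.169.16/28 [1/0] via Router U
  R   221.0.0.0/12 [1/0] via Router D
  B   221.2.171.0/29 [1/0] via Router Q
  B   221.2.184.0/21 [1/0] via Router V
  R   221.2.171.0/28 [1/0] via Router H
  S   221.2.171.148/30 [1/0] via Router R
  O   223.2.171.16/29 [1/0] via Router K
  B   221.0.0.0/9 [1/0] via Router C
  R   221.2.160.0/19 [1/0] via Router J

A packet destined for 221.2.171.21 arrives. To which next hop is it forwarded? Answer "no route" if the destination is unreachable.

Router J

Routes whose prefix contains 221.2.171.21:
  221.0.0.0/9 (221.0.0.0 - 221.127.255.255) -> Router C
  221.0.0.0/12 (221.0.0.0 - 221.15.255.255) -> Router D
  221.0.0.0/14 (221.0.0.0 - 221.3.255.255) -> Router G
  221.2.160.0/19 (221.2.160.0 - 221.2.191.255) -> Router J
More-specific entries that do NOT match:
  221.2.171.16/30 (221.2.171.16 - 221.2.171.19) does not contain 221.2.171.21
  221.2.171.148/30 (221.2.171.148 - 221.2.171.151) does not contain 221.2.171.21
  221.2.171.0/29 (221.2.171.0 - 221.2.171.7) does not contain 221.2.171.21
  223.2.171.16/29 (223.2.171.16 - 223.2.171.23) does not contain 221.2.171.21
  221.2.169.16/28 (221.2.169.16 - 221.2.169.31) does not contain 221.2.171.21
  221.2.171.0/28 (221.2.171.0 - 221.2.171.15) does not contain 221.2.171.21
  221.2.187.0/26 (221.2.187.0 - 221.2.187.63) does not contain 221.2.171.21
  221.2.184.0/21 (221.2.184.0 - 221.2.191.255) does not contain 221.2.171.21
Longest matching prefix is /19 -> next hop Router J.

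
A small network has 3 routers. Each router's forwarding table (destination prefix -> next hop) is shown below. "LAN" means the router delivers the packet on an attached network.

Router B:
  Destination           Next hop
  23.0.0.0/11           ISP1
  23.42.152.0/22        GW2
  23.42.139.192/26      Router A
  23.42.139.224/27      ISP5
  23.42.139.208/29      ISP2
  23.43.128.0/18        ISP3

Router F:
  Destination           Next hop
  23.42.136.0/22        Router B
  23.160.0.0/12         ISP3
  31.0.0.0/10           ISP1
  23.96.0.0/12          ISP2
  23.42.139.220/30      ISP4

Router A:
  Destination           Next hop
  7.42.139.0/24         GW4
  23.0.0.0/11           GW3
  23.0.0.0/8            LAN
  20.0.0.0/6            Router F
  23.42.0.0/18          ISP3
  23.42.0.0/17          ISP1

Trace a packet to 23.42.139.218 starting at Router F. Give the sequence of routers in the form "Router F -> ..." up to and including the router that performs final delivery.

Router F -> Router B -> Router A

At Router F: longest match for 23.42.139.218 is 23.42.136.0/22 -> Router B
At Router B: longest match for 23.42.139.218 is 23.42.139.192/26 -> Router A
At Router A: longest match for 23.42.139.218 is 23.0.0.0/8 -> LAN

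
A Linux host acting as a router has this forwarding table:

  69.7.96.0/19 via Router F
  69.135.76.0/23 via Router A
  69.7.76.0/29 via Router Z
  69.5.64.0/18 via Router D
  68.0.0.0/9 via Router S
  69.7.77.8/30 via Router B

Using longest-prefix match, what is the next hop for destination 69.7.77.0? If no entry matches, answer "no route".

no route

No entry's prefix contains 69.7.77.0; there is no default route.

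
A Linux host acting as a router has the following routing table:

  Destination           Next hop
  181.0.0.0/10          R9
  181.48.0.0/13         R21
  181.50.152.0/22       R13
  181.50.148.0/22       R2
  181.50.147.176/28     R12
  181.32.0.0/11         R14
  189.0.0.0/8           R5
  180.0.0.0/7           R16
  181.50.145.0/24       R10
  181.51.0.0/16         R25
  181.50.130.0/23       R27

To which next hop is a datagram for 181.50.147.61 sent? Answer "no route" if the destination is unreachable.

Routes whose prefix contains 181.50.147.61:
  180.0.0.0/7 (180.0.0.0 - 181.255.255.255) -> R16
  181.0.0.0/10 (181.0.0.0 - 181.63.255.255) -> R9
  181.32.0.0/11 (181.32.0.0 - 181.63.255.255) -> R14
  181.48.0.0/13 (181.48.0.0 - 181.55.255.255) -> R21
More-specific entries that do NOT match:
  181.50.147.176/28 (181.50.147.176 - 181.50.147.191) does not contain 181.50.147.61
  181.50.145.0/24 (181.50.145.0 - 181.50.145.255) does not contain 181.50.147.61
  181.50.130.0/23 (181.50.130.0 - 181.50.131.255) does not contain 181.50.147.61
  181.50.152.0/22 (181.50.152.0 - 181.50.155.255) does not contain 181.50.147.61
  181.50.148.0/22 (181.50.148.0 - 181.50.151.255) does not contain 181.50.147.61
  181.51.0.0/16 (181.51.0.0 - 181.51.255.255) does not contain 181.50.147.61
Longest matching prefix is /13 -> next hop R21.

R21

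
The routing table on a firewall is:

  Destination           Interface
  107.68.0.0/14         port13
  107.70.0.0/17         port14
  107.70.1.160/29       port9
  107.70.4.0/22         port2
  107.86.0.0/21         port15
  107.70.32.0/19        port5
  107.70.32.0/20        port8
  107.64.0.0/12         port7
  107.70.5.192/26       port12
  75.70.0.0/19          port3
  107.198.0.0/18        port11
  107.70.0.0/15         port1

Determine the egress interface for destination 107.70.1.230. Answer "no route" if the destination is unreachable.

Routes whose prefix contains 107.70.1.230:
  107.64.0.0/12 (107.64.0.0 - 107.79.255.255) -> port7
  107.68.0.0/14 (107.68.0.0 - 107.71.255.255) -> port13
  107.70.0.0/15 (107.70.0.0 - 107.71.255.255) -> port1
  107.70.0.0/17 (107.70.0.0 - 107.70.127.255) -> port14
More-specific entries that do NOT match:
  107.70.1.160/29 (107.70.1.160 - 107.70.1.167) does not contain 107.70.1.230
  107.70.5.192/26 (107.70.5.192 - 107.70.5.255) does not contain 107.70.1.230
  107.70.4.0/22 (107.70.4.0 - 107.70.7.255) does not contain 107.70.1.230
  107.86.0.0/21 (107.86.0.0 - 107.86.7.255) does not contain 107.70.1.230
  107.70.32.0/20 (107.70.32.0 - 107.70.47.255) does not contain 107.70.1.230
  107.70.32.0/19 (107.70.32.0 - 107.70.63.255) does not contain 107.70.1.230
  75.70.0.0/19 (75.70.0.0 - 75.70.31.255) does not contain 107.70.1.230
  107.198.0.0/18 (107.198.0.0 - 107.198.63.255) does not contain 107.70.1.230
Longest matching prefix is /17 -> interface port14.

port14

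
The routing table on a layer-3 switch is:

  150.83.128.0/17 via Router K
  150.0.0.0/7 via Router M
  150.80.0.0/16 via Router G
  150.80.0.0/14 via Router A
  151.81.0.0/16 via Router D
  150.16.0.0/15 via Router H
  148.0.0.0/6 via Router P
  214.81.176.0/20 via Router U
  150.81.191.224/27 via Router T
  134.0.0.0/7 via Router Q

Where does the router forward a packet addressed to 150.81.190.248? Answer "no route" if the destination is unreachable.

Routes whose prefix contains 150.81.190.248:
  148.0.0.0/6 (148.0.0.0 - 151.255.255.255) -> Router P
  150.0.0.0/7 (150.0.0.0 - 151.255.255.255) -> Router M
  150.80.0.0/14 (150.80.0.0 - 150.83.255.255) -> Router A
More-specific entries that do NOT match:
  150.81.191.224/27 (150.81.191.224 - 150.81.191.255) does not contain 150.81.190.248
  214.81.176.0/20 (214.81.176.0 - 214.81.191.255) does not contain 150.81.190.248
  150.83.128.0/17 (150.83.128.0 - 150.83.255.255) does not contain 150.81.190.248
  150.80.0.0/16 (150.80.0.0 - 150.80.255.255) does not contain 150.81.190.248
  151.81.0.0/16 (151.81.0.0 - 151.81.255.255) does not contain 150.81.190.248
  150.16.0.0/15 (150.16.0.0 - 150.17.255.255) does not contain 150.81.190.248
Longest matching prefix is /14 -> next hop Router A.

Router A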